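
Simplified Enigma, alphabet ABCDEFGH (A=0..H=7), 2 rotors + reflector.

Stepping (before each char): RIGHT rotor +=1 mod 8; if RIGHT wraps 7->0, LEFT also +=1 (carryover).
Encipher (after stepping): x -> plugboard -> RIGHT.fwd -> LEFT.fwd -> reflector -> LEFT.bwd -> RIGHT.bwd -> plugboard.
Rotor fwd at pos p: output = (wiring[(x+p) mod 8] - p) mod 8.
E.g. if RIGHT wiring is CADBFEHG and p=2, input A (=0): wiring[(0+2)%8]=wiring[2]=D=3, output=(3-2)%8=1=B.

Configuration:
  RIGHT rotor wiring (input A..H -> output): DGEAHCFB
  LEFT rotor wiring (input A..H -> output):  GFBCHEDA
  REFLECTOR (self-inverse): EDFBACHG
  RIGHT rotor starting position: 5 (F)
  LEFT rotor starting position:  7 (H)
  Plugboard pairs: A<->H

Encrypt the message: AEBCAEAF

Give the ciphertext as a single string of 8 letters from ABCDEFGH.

Answer: DHFHDDGH

Derivation:
Char 1 ('A'): step: R->6, L=7; A->plug->H->R->E->L->D->refl->B->L'->A->R'->D->plug->D
Char 2 ('E'): step: R->7, L=7; E->plug->E->R->B->L->H->refl->G->L'->C->R'->A->plug->H
Char 3 ('B'): step: R->0, L->0 (L advanced); B->plug->B->R->G->L->D->refl->B->L'->C->R'->F->plug->F
Char 4 ('C'): step: R->1, L=0; C->plug->C->R->H->L->A->refl->E->L'->F->R'->A->plug->H
Char 5 ('A'): step: R->2, L=0; A->plug->H->R->E->L->H->refl->G->L'->A->R'->D->plug->D
Char 6 ('E'): step: R->3, L=0; E->plug->E->R->G->L->D->refl->B->L'->C->R'->D->plug->D
Char 7 ('A'): step: R->4, L=0; A->plug->H->R->E->L->H->refl->G->L'->A->R'->G->plug->G
Char 8 ('F'): step: R->5, L=0; F->plug->F->R->H->L->A->refl->E->L'->F->R'->A->plug->H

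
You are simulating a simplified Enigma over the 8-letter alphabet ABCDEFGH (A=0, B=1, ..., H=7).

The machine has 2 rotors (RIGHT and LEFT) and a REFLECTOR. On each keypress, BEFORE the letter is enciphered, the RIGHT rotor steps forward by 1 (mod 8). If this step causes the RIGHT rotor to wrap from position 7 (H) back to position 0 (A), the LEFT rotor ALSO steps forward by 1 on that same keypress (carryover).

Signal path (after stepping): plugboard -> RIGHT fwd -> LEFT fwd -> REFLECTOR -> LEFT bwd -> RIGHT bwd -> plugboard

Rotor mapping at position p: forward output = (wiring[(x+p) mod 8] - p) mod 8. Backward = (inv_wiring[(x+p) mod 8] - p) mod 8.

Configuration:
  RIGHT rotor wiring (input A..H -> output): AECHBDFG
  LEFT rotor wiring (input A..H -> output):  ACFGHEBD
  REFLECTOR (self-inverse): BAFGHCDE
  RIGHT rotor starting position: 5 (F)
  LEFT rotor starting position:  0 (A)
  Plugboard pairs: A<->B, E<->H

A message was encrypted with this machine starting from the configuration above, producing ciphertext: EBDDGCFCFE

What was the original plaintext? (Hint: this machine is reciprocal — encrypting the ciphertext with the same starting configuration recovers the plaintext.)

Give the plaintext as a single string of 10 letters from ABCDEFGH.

Answer: HDHGEFBHBF

Derivation:
Char 1 ('E'): step: R->6, L=0; E->plug->H->R->F->L->E->refl->H->L'->E->R'->E->plug->H
Char 2 ('B'): step: R->7, L=0; B->plug->A->R->H->L->D->refl->G->L'->D->R'->D->plug->D
Char 3 ('D'): step: R->0, L->1 (L advanced); D->plug->D->R->H->L->H->refl->E->L'->B->R'->E->plug->H
Char 4 ('D'): step: R->1, L=1; D->plug->D->R->A->L->B->refl->A->L'->F->R'->G->plug->G
Char 5 ('G'): step: R->2, L=1; G->plug->G->R->G->L->C->refl->F->L'->C->R'->H->plug->E
Char 6 ('C'): step: R->3, L=1; C->plug->C->R->A->L->B->refl->A->L'->F->R'->F->plug->F
Char 7 ('F'): step: R->4, L=1; F->plug->F->R->A->L->B->refl->A->L'->F->R'->A->plug->B
Char 8 ('C'): step: R->5, L=1; C->plug->C->R->B->L->E->refl->H->L'->H->R'->E->plug->H
Char 9 ('F'): step: R->6, L=1; F->plug->F->R->B->L->E->refl->H->L'->H->R'->A->plug->B
Char 10 ('E'): step: R->7, L=1; E->plug->H->R->G->L->C->refl->F->L'->C->R'->F->plug->F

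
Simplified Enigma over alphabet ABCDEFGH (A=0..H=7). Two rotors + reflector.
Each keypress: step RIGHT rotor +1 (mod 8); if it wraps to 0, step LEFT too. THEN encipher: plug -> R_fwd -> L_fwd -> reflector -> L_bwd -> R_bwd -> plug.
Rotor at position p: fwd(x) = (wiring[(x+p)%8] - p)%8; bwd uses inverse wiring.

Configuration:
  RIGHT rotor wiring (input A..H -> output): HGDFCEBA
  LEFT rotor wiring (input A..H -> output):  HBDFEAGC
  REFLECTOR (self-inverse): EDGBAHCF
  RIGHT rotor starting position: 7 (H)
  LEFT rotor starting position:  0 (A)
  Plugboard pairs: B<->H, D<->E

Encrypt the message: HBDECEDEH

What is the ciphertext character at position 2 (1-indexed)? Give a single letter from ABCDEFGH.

Char 1 ('H'): step: R->0, L->1 (L advanced); H->plug->B->R->G->L->B->refl->D->L'->D->R'->C->plug->C
Char 2 ('B'): step: R->1, L=1; B->plug->H->R->G->L->B->refl->D->L'->D->R'->E->plug->D

D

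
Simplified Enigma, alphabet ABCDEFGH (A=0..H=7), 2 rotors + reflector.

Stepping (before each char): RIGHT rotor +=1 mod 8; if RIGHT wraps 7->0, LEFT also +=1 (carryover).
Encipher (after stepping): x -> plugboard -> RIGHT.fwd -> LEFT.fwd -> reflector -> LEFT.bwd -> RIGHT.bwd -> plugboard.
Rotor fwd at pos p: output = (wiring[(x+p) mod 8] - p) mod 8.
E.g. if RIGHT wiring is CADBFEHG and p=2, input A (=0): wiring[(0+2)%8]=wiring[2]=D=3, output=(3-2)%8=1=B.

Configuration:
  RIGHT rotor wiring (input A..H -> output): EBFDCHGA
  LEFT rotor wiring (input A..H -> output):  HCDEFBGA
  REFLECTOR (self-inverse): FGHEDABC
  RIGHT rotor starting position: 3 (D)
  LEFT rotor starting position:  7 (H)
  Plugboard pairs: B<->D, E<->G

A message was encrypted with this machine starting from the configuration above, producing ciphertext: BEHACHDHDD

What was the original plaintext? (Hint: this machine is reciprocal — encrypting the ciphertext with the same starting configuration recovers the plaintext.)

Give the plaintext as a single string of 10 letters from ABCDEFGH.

Answer: EBEGECCBCF

Derivation:
Char 1 ('B'): step: R->4, L=7; B->plug->D->R->E->L->F->refl->A->L'->B->R'->G->plug->E
Char 2 ('E'): step: R->5, L=7; E->plug->G->R->G->L->C->refl->H->L'->H->R'->D->plug->B
Char 3 ('H'): step: R->6, L=7; H->plug->H->R->B->L->A->refl->F->L'->E->R'->G->plug->E
Char 4 ('A'): step: R->7, L=7; A->plug->A->R->B->L->A->refl->F->L'->E->R'->E->plug->G
Char 5 ('C'): step: R->0, L->0 (L advanced); C->plug->C->R->F->L->B->refl->G->L'->G->R'->G->plug->E
Char 6 ('H'): step: R->1, L=0; H->plug->H->R->D->L->E->refl->D->L'->C->R'->C->plug->C
Char 7 ('D'): step: R->2, L=0; D->plug->B->R->B->L->C->refl->H->L'->A->R'->C->plug->C
Char 8 ('H'): step: R->3, L=0; H->plug->H->R->C->L->D->refl->E->L'->D->R'->D->plug->B
Char 9 ('D'): step: R->4, L=0; D->plug->B->R->D->L->E->refl->D->L'->C->R'->C->plug->C
Char 10 ('D'): step: R->5, L=0; D->plug->B->R->B->L->C->refl->H->L'->A->R'->F->plug->F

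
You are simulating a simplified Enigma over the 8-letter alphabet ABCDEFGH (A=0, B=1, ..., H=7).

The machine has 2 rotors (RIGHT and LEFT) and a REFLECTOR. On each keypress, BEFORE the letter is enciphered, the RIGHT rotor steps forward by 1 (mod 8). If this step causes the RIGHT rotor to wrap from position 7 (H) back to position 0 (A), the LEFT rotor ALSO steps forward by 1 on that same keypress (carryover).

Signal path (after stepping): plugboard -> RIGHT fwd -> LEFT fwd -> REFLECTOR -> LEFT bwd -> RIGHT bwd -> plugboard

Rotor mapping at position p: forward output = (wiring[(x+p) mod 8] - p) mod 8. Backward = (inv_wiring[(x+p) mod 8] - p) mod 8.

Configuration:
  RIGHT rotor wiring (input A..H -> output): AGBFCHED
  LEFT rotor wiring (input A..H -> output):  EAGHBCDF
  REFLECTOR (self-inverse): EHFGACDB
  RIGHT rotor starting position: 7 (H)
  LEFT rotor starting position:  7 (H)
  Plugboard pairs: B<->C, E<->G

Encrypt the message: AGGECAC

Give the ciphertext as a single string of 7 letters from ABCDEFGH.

Answer: BEEBGBF

Derivation:
Char 1 ('A'): step: R->0, L->0 (L advanced); A->plug->A->R->A->L->E->refl->A->L'->B->R'->C->plug->B
Char 2 ('G'): step: R->1, L=0; G->plug->E->R->G->L->D->refl->G->L'->C->R'->G->plug->E
Char 3 ('G'): step: R->2, L=0; G->plug->E->R->C->L->G->refl->D->L'->G->R'->G->plug->E
Char 4 ('E'): step: R->3, L=0; E->plug->G->R->D->L->H->refl->B->L'->E->R'->C->plug->B
Char 5 ('C'): step: R->4, L=0; C->plug->B->R->D->L->H->refl->B->L'->E->R'->E->plug->G
Char 6 ('A'): step: R->5, L=0; A->plug->A->R->C->L->G->refl->D->L'->G->R'->C->plug->B
Char 7 ('C'): step: R->6, L=0; C->plug->B->R->F->L->C->refl->F->L'->H->R'->F->plug->F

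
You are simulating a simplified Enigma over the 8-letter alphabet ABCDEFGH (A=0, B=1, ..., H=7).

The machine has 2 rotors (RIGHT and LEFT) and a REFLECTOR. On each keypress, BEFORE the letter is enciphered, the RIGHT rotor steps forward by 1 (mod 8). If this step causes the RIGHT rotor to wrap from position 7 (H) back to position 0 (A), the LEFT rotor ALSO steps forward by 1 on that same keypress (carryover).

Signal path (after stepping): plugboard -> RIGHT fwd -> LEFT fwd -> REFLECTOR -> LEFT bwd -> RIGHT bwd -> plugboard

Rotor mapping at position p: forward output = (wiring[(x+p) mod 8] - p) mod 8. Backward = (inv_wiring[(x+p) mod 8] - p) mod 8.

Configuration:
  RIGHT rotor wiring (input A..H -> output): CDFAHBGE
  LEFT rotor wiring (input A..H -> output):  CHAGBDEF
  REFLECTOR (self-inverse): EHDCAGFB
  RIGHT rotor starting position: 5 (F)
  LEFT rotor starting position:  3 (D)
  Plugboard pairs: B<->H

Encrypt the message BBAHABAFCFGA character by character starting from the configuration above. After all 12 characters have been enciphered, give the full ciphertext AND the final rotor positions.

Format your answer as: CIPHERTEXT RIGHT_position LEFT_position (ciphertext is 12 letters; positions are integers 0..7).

Char 1 ('B'): step: R->6, L=3; B->plug->H->R->D->L->B->refl->H->L'->F->R'->D->plug->D
Char 2 ('B'): step: R->7, L=3; B->plug->H->R->H->L->F->refl->G->L'->B->R'->E->plug->E
Char 3 ('A'): step: R->0, L->4 (L advanced); A->plug->A->R->C->L->A->refl->E->L'->G->R'->G->plug->G
Char 4 ('H'): step: R->1, L=4; H->plug->B->R->E->L->G->refl->F->L'->A->R'->E->plug->E
Char 5 ('A'): step: R->2, L=4; A->plug->A->R->D->L->B->refl->H->L'->B->R'->H->plug->B
Char 6 ('B'): step: R->3, L=4; B->plug->H->R->C->L->A->refl->E->L'->G->R'->C->plug->C
Char 7 ('A'): step: R->4, L=4; A->plug->A->R->D->L->B->refl->H->L'->B->R'->G->plug->G
Char 8 ('F'): step: R->5, L=4; F->plug->F->R->A->L->F->refl->G->L'->E->R'->A->plug->A
Char 9 ('C'): step: R->6, L=4; C->plug->C->R->E->L->G->refl->F->L'->A->R'->A->plug->A
Char 10 ('F'): step: R->7, L=4; F->plug->F->R->A->L->F->refl->G->L'->E->R'->C->plug->C
Char 11 ('G'): step: R->0, L->5 (L advanced); G->plug->G->R->G->L->B->refl->H->L'->B->R'->F->plug->F
Char 12 ('A'): step: R->1, L=5; A->plug->A->R->C->L->A->refl->E->L'->H->R'->C->plug->C
Final: ciphertext=DEGEBCGAACFC, RIGHT=1, LEFT=5

Answer: DEGEBCGAACFC 1 5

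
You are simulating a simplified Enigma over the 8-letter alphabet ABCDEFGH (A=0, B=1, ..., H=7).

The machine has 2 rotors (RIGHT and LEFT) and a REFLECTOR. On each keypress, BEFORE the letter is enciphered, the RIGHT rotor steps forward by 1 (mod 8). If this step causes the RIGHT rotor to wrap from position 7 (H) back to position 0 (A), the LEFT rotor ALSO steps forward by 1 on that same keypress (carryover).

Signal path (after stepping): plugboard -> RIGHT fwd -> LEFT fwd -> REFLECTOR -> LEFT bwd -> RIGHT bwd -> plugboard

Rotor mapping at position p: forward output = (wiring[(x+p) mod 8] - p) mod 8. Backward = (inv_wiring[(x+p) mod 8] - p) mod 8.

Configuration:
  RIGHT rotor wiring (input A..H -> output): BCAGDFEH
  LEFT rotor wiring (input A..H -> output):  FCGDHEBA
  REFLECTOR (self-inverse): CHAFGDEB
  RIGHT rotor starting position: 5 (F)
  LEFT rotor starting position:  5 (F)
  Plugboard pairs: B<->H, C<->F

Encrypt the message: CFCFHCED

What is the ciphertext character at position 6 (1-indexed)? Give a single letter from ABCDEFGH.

Char 1 ('C'): step: R->6, L=5; C->plug->F->R->A->L->H->refl->B->L'->F->R'->G->plug->G
Char 2 ('F'): step: R->7, L=5; F->plug->C->R->D->L->A->refl->C->L'->H->R'->E->plug->E
Char 3 ('C'): step: R->0, L->6 (L advanced); C->plug->F->R->F->L->F->refl->D->L'->A->R'->C->plug->F
Char 4 ('F'): step: R->1, L=6; F->plug->C->R->F->L->F->refl->D->L'->A->R'->H->plug->B
Char 5 ('H'): step: R->2, L=6; H->plug->B->R->E->L->A->refl->C->L'->B->R'->C->plug->F
Char 6 ('C'): step: R->3, L=6; C->plug->F->R->G->L->B->refl->H->L'->C->R'->C->plug->F

F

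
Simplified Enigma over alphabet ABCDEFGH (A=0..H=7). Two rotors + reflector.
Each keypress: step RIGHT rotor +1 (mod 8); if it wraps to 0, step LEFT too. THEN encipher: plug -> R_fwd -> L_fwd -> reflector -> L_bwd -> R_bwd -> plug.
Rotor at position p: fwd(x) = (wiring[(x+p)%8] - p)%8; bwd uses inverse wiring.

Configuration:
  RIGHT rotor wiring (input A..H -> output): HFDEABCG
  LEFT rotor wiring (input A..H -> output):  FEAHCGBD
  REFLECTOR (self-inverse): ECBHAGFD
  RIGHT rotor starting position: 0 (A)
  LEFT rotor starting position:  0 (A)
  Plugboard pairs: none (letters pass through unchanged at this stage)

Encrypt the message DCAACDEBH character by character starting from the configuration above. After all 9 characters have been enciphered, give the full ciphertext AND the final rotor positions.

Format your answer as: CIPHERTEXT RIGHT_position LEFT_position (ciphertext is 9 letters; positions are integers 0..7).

Char 1 ('D'): step: R->1, L=0; D->plug->D->R->H->L->D->refl->H->L'->D->R'->C->plug->C
Char 2 ('C'): step: R->2, L=0; C->plug->C->R->G->L->B->refl->C->L'->E->R'->F->plug->F
Char 3 ('A'): step: R->3, L=0; A->plug->A->R->B->L->E->refl->A->L'->C->R'->G->plug->G
Char 4 ('A'): step: R->4, L=0; A->plug->A->R->E->L->C->refl->B->L'->G->R'->C->plug->C
Char 5 ('C'): step: R->5, L=0; C->plug->C->R->B->L->E->refl->A->L'->C->R'->D->plug->D
Char 6 ('D'): step: R->6, L=0; D->plug->D->R->H->L->D->refl->H->L'->D->R'->H->plug->H
Char 7 ('E'): step: R->7, L=0; E->plug->E->R->F->L->G->refl->F->L'->A->R'->B->plug->B
Char 8 ('B'): step: R->0, L->1 (L advanced); B->plug->B->R->F->L->A->refl->E->L'->H->R'->A->plug->A
Char 9 ('H'): step: R->1, L=1; H->plug->H->R->G->L->C->refl->B->L'->D->R'->C->plug->C
Final: ciphertext=CFGCDHBAC, RIGHT=1, LEFT=1

Answer: CFGCDHBAC 1 1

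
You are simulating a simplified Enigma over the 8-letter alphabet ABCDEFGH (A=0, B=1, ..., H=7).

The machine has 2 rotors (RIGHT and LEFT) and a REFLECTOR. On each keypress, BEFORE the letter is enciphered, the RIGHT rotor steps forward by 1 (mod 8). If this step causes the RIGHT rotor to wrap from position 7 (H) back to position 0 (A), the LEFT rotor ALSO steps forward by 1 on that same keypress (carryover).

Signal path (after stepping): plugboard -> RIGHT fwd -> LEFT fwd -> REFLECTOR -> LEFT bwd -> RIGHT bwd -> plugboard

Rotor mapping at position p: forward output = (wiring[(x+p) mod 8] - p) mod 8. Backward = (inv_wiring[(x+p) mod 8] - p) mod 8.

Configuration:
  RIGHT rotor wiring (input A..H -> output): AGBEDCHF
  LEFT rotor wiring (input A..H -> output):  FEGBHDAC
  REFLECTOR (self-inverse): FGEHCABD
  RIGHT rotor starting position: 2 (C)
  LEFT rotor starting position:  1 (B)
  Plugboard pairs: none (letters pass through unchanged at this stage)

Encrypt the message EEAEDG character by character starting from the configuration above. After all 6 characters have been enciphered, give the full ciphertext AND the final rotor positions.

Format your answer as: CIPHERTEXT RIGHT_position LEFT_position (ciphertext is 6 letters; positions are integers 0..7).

Answer: AACFBA 0 2

Derivation:
Char 1 ('E'): step: R->3, L=1; E->plug->E->R->C->L->A->refl->F->L'->B->R'->A->plug->A
Char 2 ('E'): step: R->4, L=1; E->plug->E->R->E->L->C->refl->E->L'->H->R'->A->plug->A
Char 3 ('A'): step: R->5, L=1; A->plug->A->R->F->L->H->refl->D->L'->A->R'->C->plug->C
Char 4 ('E'): step: R->6, L=1; E->plug->E->R->D->L->G->refl->B->L'->G->R'->F->plug->F
Char 5 ('D'): step: R->7, L=1; D->plug->D->R->C->L->A->refl->F->L'->B->R'->B->plug->B
Char 6 ('G'): step: R->0, L->2 (L advanced); G->plug->G->R->H->L->C->refl->E->L'->A->R'->A->plug->A
Final: ciphertext=AACFBA, RIGHT=0, LEFT=2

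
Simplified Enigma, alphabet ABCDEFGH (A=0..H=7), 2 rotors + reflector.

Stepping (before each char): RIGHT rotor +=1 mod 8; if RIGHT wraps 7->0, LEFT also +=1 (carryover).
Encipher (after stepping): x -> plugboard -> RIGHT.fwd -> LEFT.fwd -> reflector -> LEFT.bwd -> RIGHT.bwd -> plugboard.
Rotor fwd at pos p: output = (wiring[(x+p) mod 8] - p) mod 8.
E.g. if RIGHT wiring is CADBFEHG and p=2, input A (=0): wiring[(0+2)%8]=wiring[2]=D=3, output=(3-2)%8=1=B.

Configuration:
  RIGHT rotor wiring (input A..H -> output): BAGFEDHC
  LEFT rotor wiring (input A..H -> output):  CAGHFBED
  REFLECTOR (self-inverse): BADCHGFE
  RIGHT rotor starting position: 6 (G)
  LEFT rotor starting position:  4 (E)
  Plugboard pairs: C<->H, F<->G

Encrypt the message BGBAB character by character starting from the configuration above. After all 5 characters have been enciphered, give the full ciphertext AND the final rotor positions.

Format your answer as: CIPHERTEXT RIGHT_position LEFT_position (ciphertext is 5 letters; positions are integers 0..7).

Answer: CCACH 3 5

Derivation:
Char 1 ('B'): step: R->7, L=4; B->plug->B->R->C->L->A->refl->B->L'->A->R'->H->plug->C
Char 2 ('G'): step: R->0, L->5 (L advanced); G->plug->F->R->D->L->F->refl->G->L'->C->R'->H->plug->C
Char 3 ('B'): step: R->1, L=5; B->plug->B->R->F->L->B->refl->A->L'->H->R'->A->plug->A
Char 4 ('A'): step: R->2, L=5; A->plug->A->R->E->L->D->refl->C->L'->G->R'->H->plug->C
Char 5 ('B'): step: R->3, L=5; B->plug->B->R->B->L->H->refl->E->L'->A->R'->C->plug->H
Final: ciphertext=CCACH, RIGHT=3, LEFT=5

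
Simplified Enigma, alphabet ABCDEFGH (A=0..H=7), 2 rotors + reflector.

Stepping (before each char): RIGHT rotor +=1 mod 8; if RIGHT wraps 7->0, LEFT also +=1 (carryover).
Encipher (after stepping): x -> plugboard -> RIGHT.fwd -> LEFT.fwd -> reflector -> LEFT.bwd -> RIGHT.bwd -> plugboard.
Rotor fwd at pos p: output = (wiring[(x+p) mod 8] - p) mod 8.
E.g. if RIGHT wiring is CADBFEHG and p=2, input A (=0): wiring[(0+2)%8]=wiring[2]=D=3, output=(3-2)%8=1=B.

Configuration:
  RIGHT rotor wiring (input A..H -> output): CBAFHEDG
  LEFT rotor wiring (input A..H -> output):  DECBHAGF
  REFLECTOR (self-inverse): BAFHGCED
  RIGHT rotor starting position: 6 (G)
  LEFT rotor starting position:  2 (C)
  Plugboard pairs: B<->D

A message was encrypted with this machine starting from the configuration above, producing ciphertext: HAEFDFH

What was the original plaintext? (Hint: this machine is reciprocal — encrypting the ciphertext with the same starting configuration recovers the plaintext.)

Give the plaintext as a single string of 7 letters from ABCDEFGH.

Char 1 ('H'): step: R->7, L=2; H->plug->H->R->E->L->E->refl->G->L'->D->R'->B->plug->D
Char 2 ('A'): step: R->0, L->3 (L advanced); A->plug->A->R->C->L->F->refl->C->L'->E->R'->F->plug->F
Char 3 ('E'): step: R->1, L=3; E->plug->E->R->D->L->D->refl->H->L'->H->R'->B->plug->D
Char 4 ('F'): step: R->2, L=3; F->plug->F->R->E->L->C->refl->F->L'->C->R'->D->plug->B
Char 5 ('D'): step: R->3, L=3; D->plug->B->R->E->L->C->refl->F->L'->C->R'->A->plug->A
Char 6 ('F'): step: R->4, L=3; F->plug->F->R->F->L->A->refl->B->L'->G->R'->E->plug->E
Char 7 ('H'): step: R->5, L=3; H->plug->H->R->C->L->F->refl->C->L'->E->R'->E->plug->E

Answer: DFDBAEE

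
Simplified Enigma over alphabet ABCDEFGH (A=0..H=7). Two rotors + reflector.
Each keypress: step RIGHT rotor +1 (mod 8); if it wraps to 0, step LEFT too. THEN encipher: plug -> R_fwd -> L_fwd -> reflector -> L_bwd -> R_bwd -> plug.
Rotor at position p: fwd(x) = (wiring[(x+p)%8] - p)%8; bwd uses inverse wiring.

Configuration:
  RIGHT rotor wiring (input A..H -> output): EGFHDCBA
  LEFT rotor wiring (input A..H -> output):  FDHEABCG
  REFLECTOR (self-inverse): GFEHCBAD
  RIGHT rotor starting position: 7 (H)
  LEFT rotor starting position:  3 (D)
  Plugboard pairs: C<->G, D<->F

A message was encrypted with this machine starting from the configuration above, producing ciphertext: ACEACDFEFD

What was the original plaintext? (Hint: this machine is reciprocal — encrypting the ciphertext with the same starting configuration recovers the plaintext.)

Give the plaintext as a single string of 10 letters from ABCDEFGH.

Answer: CFCDFGACBA

Derivation:
Char 1 ('A'): step: R->0, L->4 (L advanced); A->plug->A->R->E->L->B->refl->F->L'->B->R'->G->plug->C
Char 2 ('C'): step: R->1, L=4; C->plug->G->R->H->L->A->refl->G->L'->C->R'->D->plug->F
Char 3 ('E'): step: R->2, L=4; E->plug->E->R->H->L->A->refl->G->L'->C->R'->G->plug->C
Char 4 ('A'): step: R->3, L=4; A->plug->A->R->E->L->B->refl->F->L'->B->R'->F->plug->D
Char 5 ('C'): step: R->4, L=4; C->plug->G->R->B->L->F->refl->B->L'->E->R'->D->plug->F
Char 6 ('D'): step: R->5, L=4; D->plug->F->R->A->L->E->refl->C->L'->D->R'->C->plug->G
Char 7 ('F'): step: R->6, L=4; F->plug->D->R->A->L->E->refl->C->L'->D->R'->A->plug->A
Char 8 ('E'): step: R->7, L=4; E->plug->E->R->A->L->E->refl->C->L'->D->R'->G->plug->C
Char 9 ('F'): step: R->0, L->5 (L advanced); F->plug->D->R->H->L->D->refl->H->L'->G->R'->B->plug->B
Char 10 ('D'): step: R->1, L=5; D->plug->F->R->A->L->E->refl->C->L'->F->R'->A->plug->A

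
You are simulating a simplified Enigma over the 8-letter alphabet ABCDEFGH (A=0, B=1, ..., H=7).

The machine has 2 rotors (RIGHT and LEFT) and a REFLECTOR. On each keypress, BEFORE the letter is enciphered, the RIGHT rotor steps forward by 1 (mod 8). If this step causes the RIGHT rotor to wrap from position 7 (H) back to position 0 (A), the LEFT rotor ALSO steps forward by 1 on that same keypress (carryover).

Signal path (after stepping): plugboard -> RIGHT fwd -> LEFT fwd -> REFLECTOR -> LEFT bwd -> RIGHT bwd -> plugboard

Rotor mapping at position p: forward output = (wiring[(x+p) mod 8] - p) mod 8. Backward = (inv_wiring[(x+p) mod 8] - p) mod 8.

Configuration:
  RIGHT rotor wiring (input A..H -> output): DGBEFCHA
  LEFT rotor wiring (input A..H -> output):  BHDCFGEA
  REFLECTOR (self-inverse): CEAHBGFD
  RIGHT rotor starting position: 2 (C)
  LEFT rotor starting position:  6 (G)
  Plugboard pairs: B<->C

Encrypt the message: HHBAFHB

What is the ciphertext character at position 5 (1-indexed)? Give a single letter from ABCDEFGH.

Char 1 ('H'): step: R->3, L=6; H->plug->H->R->G->L->H->refl->D->L'->C->R'->B->plug->C
Char 2 ('H'): step: R->4, L=6; H->plug->H->R->A->L->G->refl->F->L'->E->R'->D->plug->D
Char 3 ('B'): step: R->5, L=6; B->plug->C->R->D->L->B->refl->E->L'->F->R'->A->plug->A
Char 4 ('A'): step: R->6, L=6; A->plug->A->R->B->L->C->refl->A->L'->H->R'->G->plug->G
Char 5 ('F'): step: R->7, L=6; F->plug->F->R->G->L->H->refl->D->L'->C->R'->D->plug->D

D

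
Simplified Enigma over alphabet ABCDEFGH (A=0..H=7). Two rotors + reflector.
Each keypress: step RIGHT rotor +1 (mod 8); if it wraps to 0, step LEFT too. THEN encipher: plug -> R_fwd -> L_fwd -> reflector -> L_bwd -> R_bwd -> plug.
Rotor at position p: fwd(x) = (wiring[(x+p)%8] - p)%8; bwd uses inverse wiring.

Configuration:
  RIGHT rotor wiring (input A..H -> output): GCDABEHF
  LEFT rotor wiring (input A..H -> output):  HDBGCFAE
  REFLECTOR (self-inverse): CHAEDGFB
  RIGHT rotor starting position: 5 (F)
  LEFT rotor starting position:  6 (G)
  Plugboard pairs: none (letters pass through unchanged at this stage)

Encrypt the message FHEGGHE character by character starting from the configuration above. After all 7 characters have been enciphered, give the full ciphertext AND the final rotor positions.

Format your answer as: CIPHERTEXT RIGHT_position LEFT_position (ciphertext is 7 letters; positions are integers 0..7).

Answer: BGCCCBA 4 7

Derivation:
Char 1 ('F'): step: R->6, L=6; F->plug->F->R->C->L->B->refl->H->L'->H->R'->B->plug->B
Char 2 ('H'): step: R->7, L=6; H->plug->H->R->A->L->C->refl->A->L'->F->R'->G->plug->G
Char 3 ('E'): step: R->0, L->7 (L advanced); E->plug->E->R->B->L->A->refl->C->L'->D->R'->C->plug->C
Char 4 ('G'): step: R->1, L=7; G->plug->G->R->E->L->H->refl->B->L'->H->R'->C->plug->C
Char 5 ('G'): step: R->2, L=7; G->plug->G->R->E->L->H->refl->B->L'->H->R'->C->plug->C
Char 6 ('H'): step: R->3, L=7; H->plug->H->R->A->L->F->refl->G->L'->G->R'->B->plug->B
Char 7 ('E'): step: R->4, L=7; E->plug->E->R->C->L->E->refl->D->L'->F->R'->A->plug->A
Final: ciphertext=BGCCCBA, RIGHT=4, LEFT=7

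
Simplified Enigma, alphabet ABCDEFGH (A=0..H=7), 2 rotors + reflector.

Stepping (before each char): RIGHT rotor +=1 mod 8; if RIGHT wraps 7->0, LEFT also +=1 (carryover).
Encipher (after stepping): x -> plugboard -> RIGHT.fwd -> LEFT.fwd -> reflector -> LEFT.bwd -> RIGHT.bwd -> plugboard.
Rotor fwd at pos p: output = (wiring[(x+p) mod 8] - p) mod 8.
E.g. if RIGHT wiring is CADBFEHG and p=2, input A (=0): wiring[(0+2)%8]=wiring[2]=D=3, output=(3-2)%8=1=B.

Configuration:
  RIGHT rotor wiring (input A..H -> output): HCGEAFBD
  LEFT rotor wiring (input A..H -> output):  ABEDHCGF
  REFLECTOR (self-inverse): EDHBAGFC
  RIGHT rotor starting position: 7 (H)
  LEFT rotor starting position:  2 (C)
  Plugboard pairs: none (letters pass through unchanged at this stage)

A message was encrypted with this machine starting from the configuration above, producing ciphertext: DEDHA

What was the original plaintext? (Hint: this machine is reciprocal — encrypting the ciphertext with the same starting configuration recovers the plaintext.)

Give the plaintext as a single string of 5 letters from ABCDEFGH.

Char 1 ('D'): step: R->0, L->3 (L advanced); D->plug->D->R->E->L->C->refl->H->L'->C->R'->B->plug->B
Char 2 ('E'): step: R->1, L=3; E->plug->E->R->E->L->C->refl->H->L'->C->R'->G->plug->G
Char 3 ('D'): step: R->2, L=3; D->plug->D->R->D->L->D->refl->B->L'->H->R'->E->plug->E
Char 4 ('H'): step: R->3, L=3; H->plug->H->R->D->L->D->refl->B->L'->H->R'->G->plug->G
Char 5 ('A'): step: R->4, L=3; A->plug->A->R->E->L->C->refl->H->L'->C->R'->G->plug->G

Answer: BGEGG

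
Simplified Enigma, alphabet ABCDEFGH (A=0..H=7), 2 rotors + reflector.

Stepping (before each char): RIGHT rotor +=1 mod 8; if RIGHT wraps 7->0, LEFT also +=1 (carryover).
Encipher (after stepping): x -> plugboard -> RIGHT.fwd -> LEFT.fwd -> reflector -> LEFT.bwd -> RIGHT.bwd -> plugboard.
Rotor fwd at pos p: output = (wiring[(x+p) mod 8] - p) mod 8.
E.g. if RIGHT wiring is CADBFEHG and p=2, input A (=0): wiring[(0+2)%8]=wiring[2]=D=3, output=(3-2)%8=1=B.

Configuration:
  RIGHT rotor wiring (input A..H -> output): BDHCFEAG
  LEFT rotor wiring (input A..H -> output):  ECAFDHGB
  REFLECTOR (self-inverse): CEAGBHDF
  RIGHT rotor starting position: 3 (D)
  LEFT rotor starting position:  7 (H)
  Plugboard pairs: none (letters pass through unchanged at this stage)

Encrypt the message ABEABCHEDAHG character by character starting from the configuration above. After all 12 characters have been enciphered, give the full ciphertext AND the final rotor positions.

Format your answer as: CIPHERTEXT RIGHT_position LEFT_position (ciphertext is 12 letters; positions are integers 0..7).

Answer: FGGHEADDAHFE 7 0

Derivation:
Char 1 ('A'): step: R->4, L=7; A->plug->A->R->B->L->F->refl->H->L'->H->R'->F->plug->F
Char 2 ('B'): step: R->5, L=7; B->plug->B->R->D->L->B->refl->E->L'->F->R'->G->plug->G
Char 3 ('E'): step: R->6, L=7; E->plug->E->R->B->L->F->refl->H->L'->H->R'->G->plug->G
Char 4 ('A'): step: R->7, L=7; A->plug->A->R->H->L->H->refl->F->L'->B->R'->H->plug->H
Char 5 ('B'): step: R->0, L->0 (L advanced); B->plug->B->R->D->L->F->refl->H->L'->F->R'->E->plug->E
Char 6 ('C'): step: R->1, L=0; C->plug->C->R->B->L->C->refl->A->L'->C->R'->A->plug->A
Char 7 ('H'): step: R->2, L=0; H->plug->H->R->B->L->C->refl->A->L'->C->R'->D->plug->D
Char 8 ('E'): step: R->3, L=0; E->plug->E->R->D->L->F->refl->H->L'->F->R'->D->plug->D
Char 9 ('D'): step: R->4, L=0; D->plug->D->R->C->L->A->refl->C->L'->B->R'->A->plug->A
Char 10 ('A'): step: R->5, L=0; A->plug->A->R->H->L->B->refl->E->L'->A->R'->H->plug->H
Char 11 ('H'): step: R->6, L=0; H->plug->H->R->G->L->G->refl->D->L'->E->R'->F->plug->F
Char 12 ('G'): step: R->7, L=0; G->plug->G->R->F->L->H->refl->F->L'->D->R'->E->plug->E
Final: ciphertext=FGGHEADDAHFE, RIGHT=7, LEFT=0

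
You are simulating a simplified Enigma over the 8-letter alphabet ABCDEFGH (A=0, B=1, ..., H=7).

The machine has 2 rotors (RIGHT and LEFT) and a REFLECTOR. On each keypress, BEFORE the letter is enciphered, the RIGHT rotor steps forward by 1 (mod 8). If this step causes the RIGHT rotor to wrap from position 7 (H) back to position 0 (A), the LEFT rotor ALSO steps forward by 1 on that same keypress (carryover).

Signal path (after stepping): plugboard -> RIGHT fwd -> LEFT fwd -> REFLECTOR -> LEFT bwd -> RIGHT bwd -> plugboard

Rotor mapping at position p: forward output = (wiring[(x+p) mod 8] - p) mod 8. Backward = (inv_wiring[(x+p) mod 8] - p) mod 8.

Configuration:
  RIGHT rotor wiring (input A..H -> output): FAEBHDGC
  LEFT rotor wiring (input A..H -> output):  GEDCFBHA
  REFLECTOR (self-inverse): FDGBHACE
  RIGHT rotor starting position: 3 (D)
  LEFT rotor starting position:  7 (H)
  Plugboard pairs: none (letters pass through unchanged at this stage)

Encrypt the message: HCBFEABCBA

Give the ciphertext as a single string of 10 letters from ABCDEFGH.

Answer: DAAGCHEDFB

Derivation:
Char 1 ('H'): step: R->4, L=7; H->plug->H->R->F->L->G->refl->C->L'->G->R'->D->plug->D
Char 2 ('C'): step: R->5, L=7; C->plug->C->R->F->L->G->refl->C->L'->G->R'->A->plug->A
Char 3 ('B'): step: R->6, L=7; B->plug->B->R->E->L->D->refl->B->L'->A->R'->A->plug->A
Char 4 ('F'): step: R->7, L=7; F->plug->F->R->A->L->B->refl->D->L'->E->R'->G->plug->G
Char 5 ('E'): step: R->0, L->0 (L advanced); E->plug->E->R->H->L->A->refl->F->L'->E->R'->C->plug->C
Char 6 ('A'): step: R->1, L=0; A->plug->A->R->H->L->A->refl->F->L'->E->R'->H->plug->H
Char 7 ('B'): step: R->2, L=0; B->plug->B->R->H->L->A->refl->F->L'->E->R'->E->plug->E
Char 8 ('C'): step: R->3, L=0; C->plug->C->R->A->L->G->refl->C->L'->D->R'->D->plug->D
Char 9 ('B'): step: R->4, L=0; B->plug->B->R->H->L->A->refl->F->L'->E->R'->F->plug->F
Char 10 ('A'): step: R->5, L=0; A->plug->A->R->G->L->H->refl->E->L'->B->R'->B->plug->B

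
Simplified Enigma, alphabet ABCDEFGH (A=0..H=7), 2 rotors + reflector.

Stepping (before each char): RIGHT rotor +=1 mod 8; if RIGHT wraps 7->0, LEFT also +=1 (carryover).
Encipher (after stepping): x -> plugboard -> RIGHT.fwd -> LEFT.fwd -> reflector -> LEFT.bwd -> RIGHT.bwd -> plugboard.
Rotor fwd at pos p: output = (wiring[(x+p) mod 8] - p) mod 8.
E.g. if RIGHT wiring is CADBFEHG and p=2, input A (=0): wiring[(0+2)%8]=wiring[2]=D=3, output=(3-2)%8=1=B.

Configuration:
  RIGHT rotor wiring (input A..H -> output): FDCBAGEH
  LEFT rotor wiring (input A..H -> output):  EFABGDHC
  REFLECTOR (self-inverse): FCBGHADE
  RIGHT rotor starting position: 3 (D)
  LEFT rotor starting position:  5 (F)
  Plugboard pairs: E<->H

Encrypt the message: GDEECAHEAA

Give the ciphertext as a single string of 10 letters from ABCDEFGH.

Answer: DFDAAHFACE

Derivation:
Char 1 ('G'): step: R->4, L=5; G->plug->G->R->G->L->E->refl->H->L'->D->R'->D->plug->D
Char 2 ('D'): step: R->5, L=5; D->plug->D->R->A->L->G->refl->D->L'->F->R'->F->plug->F
Char 3 ('E'): step: R->6, L=5; E->plug->H->R->A->L->G->refl->D->L'->F->R'->D->plug->D
Char 4 ('E'): step: R->7, L=5; E->plug->H->R->F->L->D->refl->G->L'->A->R'->A->plug->A
Char 5 ('C'): step: R->0, L->6 (L advanced); C->plug->C->R->C->L->G->refl->D->L'->F->R'->A->plug->A
Char 6 ('A'): step: R->1, L=6; A->plug->A->R->C->L->G->refl->D->L'->F->R'->E->plug->H
Char 7 ('H'): step: R->2, L=6; H->plug->E->R->C->L->G->refl->D->L'->F->R'->F->plug->F
Char 8 ('E'): step: R->3, L=6; E->plug->H->R->H->L->F->refl->A->L'->G->R'->A->plug->A
Char 9 ('A'): step: R->4, L=6; A->plug->A->R->E->L->C->refl->B->L'->A->R'->C->plug->C
Char 10 ('A'): step: R->5, L=6; A->plug->A->R->B->L->E->refl->H->L'->D->R'->H->plug->E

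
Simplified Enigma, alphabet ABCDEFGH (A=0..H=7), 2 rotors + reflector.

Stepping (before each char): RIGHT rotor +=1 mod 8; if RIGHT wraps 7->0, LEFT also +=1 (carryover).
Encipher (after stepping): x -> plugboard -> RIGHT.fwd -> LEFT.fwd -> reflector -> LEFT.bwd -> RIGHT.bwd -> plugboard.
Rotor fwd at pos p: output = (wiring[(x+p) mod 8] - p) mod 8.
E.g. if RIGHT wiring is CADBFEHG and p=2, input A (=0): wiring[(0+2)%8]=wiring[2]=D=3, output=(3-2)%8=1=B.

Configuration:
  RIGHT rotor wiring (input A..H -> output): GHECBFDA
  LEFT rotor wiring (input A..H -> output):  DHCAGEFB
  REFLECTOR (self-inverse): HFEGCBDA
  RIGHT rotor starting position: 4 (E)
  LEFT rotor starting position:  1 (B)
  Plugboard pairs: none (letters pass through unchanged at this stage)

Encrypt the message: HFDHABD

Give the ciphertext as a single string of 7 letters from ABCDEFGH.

Answer: ACBFGHE

Derivation:
Char 1 ('H'): step: R->5, L=1; H->plug->H->R->E->L->D->refl->G->L'->A->R'->A->plug->A
Char 2 ('F'): step: R->6, L=1; F->plug->F->R->E->L->D->refl->G->L'->A->R'->C->plug->C
Char 3 ('D'): step: R->7, L=1; D->plug->D->R->F->L->E->refl->C->L'->H->R'->B->plug->B
Char 4 ('H'): step: R->0, L->2 (L advanced); H->plug->H->R->A->L->A->refl->H->L'->F->R'->F->plug->F
Char 5 ('A'): step: R->1, L=2; A->plug->A->R->G->L->B->refl->F->L'->H->R'->G->plug->G
Char 6 ('B'): step: R->2, L=2; B->plug->B->R->A->L->A->refl->H->L'->F->R'->H->plug->H
Char 7 ('D'): step: R->3, L=2; D->plug->D->R->A->L->A->refl->H->L'->F->R'->E->plug->E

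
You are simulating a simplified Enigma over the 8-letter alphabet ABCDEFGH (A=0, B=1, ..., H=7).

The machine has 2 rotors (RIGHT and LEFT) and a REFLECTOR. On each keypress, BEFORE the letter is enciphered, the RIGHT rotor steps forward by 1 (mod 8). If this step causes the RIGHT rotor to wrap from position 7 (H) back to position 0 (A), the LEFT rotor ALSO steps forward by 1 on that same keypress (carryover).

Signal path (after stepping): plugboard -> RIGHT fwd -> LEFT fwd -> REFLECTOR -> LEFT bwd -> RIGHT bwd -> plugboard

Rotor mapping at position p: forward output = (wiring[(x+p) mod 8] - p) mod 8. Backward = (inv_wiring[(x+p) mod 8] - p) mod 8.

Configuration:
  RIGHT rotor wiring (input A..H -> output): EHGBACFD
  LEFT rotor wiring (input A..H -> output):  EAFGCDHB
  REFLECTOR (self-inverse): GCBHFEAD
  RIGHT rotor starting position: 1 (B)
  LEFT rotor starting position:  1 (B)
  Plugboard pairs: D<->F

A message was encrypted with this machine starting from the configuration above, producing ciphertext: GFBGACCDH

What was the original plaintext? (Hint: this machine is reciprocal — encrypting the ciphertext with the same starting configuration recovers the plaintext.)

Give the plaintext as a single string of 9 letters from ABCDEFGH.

Char 1 ('G'): step: R->2, L=1; G->plug->G->R->C->L->F->refl->E->L'->B->R'->F->plug->D
Char 2 ('F'): step: R->3, L=1; F->plug->D->R->C->L->F->refl->E->L'->B->R'->F->plug->D
Char 3 ('B'): step: R->4, L=1; B->plug->B->R->G->L->A->refl->G->L'->F->R'->H->plug->H
Char 4 ('G'): step: R->5, L=1; G->plug->G->R->E->L->C->refl->B->L'->D->R'->H->plug->H
Char 5 ('A'): step: R->6, L=1; A->plug->A->R->H->L->D->refl->H->L'->A->R'->E->plug->E
Char 6 ('C'): step: R->7, L=1; C->plug->C->R->A->L->H->refl->D->L'->H->R'->D->plug->F
Char 7 ('C'): step: R->0, L->2 (L advanced); C->plug->C->R->G->L->C->refl->B->L'->D->R'->H->plug->H
Char 8 ('D'): step: R->1, L=2; D->plug->F->R->E->L->F->refl->E->L'->B->R'->E->plug->E
Char 9 ('H'): step: R->2, L=2; H->plug->H->R->F->L->H->refl->D->L'->A->R'->D->plug->F

Answer: DDHHEFHEF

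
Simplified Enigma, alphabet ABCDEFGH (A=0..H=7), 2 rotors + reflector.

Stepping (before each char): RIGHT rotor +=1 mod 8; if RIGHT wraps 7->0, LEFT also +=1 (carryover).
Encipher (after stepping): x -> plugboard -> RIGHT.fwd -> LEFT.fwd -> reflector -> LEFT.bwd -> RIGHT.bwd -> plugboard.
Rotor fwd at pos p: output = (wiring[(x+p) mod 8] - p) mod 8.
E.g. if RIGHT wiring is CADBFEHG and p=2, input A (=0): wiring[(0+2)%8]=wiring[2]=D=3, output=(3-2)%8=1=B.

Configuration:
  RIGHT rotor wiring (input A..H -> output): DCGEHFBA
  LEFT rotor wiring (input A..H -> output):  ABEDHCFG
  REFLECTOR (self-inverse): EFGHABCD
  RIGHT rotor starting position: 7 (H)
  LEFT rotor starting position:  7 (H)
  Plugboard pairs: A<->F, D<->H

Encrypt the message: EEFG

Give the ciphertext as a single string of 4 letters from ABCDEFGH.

Answer: ACHE

Derivation:
Char 1 ('E'): step: R->0, L->0 (L advanced); E->plug->E->R->H->L->G->refl->C->L'->F->R'->F->plug->A
Char 2 ('E'): step: R->1, L=0; E->plug->E->R->E->L->H->refl->D->L'->D->R'->C->plug->C
Char 3 ('F'): step: R->2, L=0; F->plug->A->R->E->L->H->refl->D->L'->D->R'->D->plug->H
Char 4 ('G'): step: R->3, L=0; G->plug->G->R->H->L->G->refl->C->L'->F->R'->E->plug->E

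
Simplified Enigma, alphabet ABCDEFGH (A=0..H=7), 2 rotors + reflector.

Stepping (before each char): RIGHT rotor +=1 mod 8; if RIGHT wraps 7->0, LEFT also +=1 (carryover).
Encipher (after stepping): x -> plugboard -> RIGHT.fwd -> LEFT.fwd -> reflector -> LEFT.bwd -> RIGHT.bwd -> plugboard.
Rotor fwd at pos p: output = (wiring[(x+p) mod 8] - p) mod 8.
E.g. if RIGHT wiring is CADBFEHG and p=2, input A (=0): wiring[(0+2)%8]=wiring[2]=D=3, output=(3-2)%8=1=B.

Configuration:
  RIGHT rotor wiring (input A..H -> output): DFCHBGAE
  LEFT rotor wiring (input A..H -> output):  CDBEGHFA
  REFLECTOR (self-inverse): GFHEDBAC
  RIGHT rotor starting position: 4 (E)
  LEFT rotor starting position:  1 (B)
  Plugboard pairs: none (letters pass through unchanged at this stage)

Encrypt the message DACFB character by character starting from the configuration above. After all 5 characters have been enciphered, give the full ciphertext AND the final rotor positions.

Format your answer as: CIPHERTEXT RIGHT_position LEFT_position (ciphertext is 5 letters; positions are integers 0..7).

Char 1 ('D'): step: R->5, L=1; D->plug->D->R->G->L->H->refl->C->L'->A->R'->E->plug->E
Char 2 ('A'): step: R->6, L=1; A->plug->A->R->C->L->D->refl->E->L'->F->R'->C->plug->C
Char 3 ('C'): step: R->7, L=1; C->plug->C->R->G->L->H->refl->C->L'->A->R'->E->plug->E
Char 4 ('F'): step: R->0, L->2 (L advanced); F->plug->F->R->G->L->A->refl->G->L'->F->R'->B->plug->B
Char 5 ('B'): step: R->1, L=2; B->plug->B->R->B->L->C->refl->H->L'->A->R'->D->plug->D
Final: ciphertext=ECEBD, RIGHT=1, LEFT=2

Answer: ECEBD 1 2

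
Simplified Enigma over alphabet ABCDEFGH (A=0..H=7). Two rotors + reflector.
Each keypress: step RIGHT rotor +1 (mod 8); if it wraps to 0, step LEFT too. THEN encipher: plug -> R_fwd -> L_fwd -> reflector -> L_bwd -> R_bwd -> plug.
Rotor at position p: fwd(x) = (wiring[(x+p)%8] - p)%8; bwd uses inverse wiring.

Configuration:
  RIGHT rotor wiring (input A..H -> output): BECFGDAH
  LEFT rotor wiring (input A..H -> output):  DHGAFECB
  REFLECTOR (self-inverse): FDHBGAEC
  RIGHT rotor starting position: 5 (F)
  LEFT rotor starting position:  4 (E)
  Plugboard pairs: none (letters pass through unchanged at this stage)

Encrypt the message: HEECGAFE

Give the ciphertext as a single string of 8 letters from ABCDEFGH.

Answer: GGDHDBCH

Derivation:
Char 1 ('H'): step: R->6, L=4; H->plug->H->R->F->L->D->refl->B->L'->A->R'->G->plug->G
Char 2 ('E'): step: R->7, L=4; E->plug->E->R->G->L->C->refl->H->L'->E->R'->G->plug->G
Char 3 ('E'): step: R->0, L->5 (L advanced); E->plug->E->R->G->L->D->refl->B->L'->F->R'->D->plug->D
Char 4 ('C'): step: R->1, L=5; C->plug->C->R->E->L->C->refl->H->L'->A->R'->H->plug->H
Char 5 ('G'): step: R->2, L=5; G->plug->G->R->H->L->A->refl->F->L'->B->R'->D->plug->D
Char 6 ('A'): step: R->3, L=5; A->plug->A->R->C->L->E->refl->G->L'->D->R'->B->plug->B
Char 7 ('F'): step: R->4, L=5; F->plug->F->R->A->L->H->refl->C->L'->E->R'->C->plug->C
Char 8 ('E'): step: R->5, L=5; E->plug->E->R->H->L->A->refl->F->L'->B->R'->H->plug->H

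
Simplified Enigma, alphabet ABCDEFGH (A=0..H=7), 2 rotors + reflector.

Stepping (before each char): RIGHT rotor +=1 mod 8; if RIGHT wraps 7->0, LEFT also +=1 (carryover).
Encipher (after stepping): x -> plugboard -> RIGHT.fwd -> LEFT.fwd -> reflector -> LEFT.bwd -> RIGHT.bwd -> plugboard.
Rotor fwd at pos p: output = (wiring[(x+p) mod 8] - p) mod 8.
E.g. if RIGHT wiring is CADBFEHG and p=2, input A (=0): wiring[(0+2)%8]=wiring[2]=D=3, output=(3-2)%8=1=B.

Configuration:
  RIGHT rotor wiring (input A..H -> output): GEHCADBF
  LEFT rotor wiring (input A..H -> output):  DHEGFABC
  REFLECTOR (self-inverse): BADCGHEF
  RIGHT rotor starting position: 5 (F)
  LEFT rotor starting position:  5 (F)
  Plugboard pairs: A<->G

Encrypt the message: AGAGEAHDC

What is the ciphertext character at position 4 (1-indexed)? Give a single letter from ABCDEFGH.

Char 1 ('A'): step: R->6, L=5; A->plug->G->R->C->L->F->refl->H->L'->F->R'->H->plug->H
Char 2 ('G'): step: R->7, L=5; G->plug->A->R->G->L->B->refl->A->L'->H->R'->B->plug->B
Char 3 ('A'): step: R->0, L->6 (L advanced); A->plug->G->R->B->L->E->refl->G->L'->E->R'->B->plug->B
Char 4 ('G'): step: R->1, L=6; G->plug->A->R->D->L->B->refl->A->L'->F->R'->H->plug->H

H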